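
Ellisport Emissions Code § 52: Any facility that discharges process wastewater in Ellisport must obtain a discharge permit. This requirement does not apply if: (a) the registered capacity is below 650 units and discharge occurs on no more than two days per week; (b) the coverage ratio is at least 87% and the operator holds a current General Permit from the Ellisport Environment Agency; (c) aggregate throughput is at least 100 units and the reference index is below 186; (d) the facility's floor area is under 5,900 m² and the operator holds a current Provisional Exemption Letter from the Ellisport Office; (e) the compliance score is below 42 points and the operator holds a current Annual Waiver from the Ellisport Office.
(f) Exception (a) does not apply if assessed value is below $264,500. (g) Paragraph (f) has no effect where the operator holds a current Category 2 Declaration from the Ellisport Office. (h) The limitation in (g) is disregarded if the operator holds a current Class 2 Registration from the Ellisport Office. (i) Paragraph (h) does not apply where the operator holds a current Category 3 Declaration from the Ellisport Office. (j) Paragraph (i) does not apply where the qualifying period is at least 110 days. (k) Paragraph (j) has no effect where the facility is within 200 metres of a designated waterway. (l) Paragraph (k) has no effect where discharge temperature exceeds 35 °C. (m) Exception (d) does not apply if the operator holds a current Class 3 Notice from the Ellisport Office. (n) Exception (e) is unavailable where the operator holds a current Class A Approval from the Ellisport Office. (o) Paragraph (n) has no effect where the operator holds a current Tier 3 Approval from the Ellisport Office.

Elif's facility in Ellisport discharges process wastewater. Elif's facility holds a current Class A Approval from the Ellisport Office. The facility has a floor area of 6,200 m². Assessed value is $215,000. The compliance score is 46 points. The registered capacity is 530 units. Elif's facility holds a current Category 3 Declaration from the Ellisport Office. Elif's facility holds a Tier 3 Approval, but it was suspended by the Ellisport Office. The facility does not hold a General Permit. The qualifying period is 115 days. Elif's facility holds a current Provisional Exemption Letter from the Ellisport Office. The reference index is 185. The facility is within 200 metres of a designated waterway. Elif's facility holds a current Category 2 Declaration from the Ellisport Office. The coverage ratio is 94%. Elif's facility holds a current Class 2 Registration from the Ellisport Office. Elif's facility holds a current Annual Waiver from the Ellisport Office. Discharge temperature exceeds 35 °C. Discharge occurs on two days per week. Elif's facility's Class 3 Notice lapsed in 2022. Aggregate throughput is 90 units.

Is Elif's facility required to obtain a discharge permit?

Yes — Elif's facility must obtain a discharge permit.

Exception (a)'s conditions are all satisfied: the registered capacity is 530 units, below the 650 units limit; discharge occurs on no more than two days per week. But applying paragraphs (f)–(l): (f) operates — assessed value is $215,000, below the $264,500 limit. (g) is triggered (a current Category 2 Declaration is held), but is displaced by (h): (h) is triggered — a current Class 2 Registration is held. (i) is triggered (a current Category 3 Declaration is held), but is overridden by (j): (j) applies — the qualifying period is 115 days, meeting the 110 days threshold. (k) applies (the facility is within 200 m of a designated waterway), but is overridden by (l): (l) operates against (k): discharge temperature exceeds 35 °C. (a) is therefore removed.
Exception (b) requires that the operator holds a current General Permit from the Ellisport Environment Agency; but no General Permit is held, so (b) is unavailable.
Exception (c) does not apply: aggregate throughput is 90 units, short of 100 units.
Exception (d) does not apply: the facility's floor area is 6,200 m², not under 5,900 m².
Exception (e) requires that the compliance score is below 42 points; but the compliance score is 46 points, not below 42 points, so (e) is unavailable.
None of the exceptions is available; § 52 applies in full.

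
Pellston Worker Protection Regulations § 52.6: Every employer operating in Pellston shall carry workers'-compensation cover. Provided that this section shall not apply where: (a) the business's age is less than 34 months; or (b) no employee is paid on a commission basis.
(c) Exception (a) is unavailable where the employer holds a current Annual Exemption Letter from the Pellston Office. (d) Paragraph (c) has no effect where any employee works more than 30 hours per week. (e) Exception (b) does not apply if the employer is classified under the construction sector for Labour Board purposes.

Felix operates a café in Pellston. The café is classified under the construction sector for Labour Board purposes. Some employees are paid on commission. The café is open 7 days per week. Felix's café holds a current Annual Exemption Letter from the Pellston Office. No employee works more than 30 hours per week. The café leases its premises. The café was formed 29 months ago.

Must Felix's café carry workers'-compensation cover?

Yes — Felix's café must carry workers'-compensation cover.

Exception (a): the business's age is 29 months, less than the 34 months limit — every condition holds. But applying paragraphs (c)–(d): (c) applies — a current Annual Exemption Letter is held. (d), which would lift (c), is not triggered — no employee exceeds 30 hours/week. Exception (a) does not apply.
Exception (b) does not apply: some employees are paid on commission.
No exception displaces § 52.6.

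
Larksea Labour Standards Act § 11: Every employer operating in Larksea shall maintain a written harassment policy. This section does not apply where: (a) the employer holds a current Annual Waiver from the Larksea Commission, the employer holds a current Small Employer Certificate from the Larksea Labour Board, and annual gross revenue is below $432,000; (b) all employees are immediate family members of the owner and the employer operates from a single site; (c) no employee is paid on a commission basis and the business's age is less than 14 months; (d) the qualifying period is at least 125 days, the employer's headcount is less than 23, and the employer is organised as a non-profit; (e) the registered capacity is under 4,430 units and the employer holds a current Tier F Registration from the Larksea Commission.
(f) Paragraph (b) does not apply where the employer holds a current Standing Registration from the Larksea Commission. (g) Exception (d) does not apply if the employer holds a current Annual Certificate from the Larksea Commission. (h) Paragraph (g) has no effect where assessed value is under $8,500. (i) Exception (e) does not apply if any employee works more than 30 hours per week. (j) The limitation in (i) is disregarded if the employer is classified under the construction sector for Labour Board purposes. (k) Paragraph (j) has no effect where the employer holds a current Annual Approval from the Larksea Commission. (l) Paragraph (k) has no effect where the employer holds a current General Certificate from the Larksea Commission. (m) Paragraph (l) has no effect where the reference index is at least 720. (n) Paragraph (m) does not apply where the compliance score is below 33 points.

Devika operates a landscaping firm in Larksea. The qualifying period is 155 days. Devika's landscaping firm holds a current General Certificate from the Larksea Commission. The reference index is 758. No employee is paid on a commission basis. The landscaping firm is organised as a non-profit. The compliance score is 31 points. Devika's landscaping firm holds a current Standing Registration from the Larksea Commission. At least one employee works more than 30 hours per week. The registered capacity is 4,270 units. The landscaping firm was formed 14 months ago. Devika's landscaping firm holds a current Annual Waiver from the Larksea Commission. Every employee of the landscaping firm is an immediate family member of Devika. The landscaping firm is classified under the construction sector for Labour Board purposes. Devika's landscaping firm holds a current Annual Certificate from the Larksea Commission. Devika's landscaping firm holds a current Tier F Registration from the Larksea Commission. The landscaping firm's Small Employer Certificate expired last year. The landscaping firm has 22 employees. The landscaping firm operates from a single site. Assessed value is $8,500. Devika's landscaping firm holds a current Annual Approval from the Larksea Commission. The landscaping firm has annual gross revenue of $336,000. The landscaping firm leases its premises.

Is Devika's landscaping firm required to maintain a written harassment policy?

Exception (a) requires that the employer holds a current Small Employer Certificate from the Larksea Labour Board; but the Small Employer Certificate has expired, so (a) is unavailable.
Exception (b)'s conditions are all satisfied: every employee is an immediate family member; the employer operates from a single site. However, paragraph (f) must be considered: (f) is engaged — a current Standing Registration is held. So (b) is unavailable.
Exception (c) requires that the business's age is less than 14 months; but the business's age is 14 months, not less than 14 months, so (c) is unavailable.
All of (d)'s requirements are met (the qualifying period is 155 days, meeting the 125 days threshold; the employer's headcount is 22, less than the 23 limit; the employer is a non-profit). But: (g) applies — a current Annual Certificate is held. (h), which would lift (g), is inapplicable — assessed value is $8,500, not under $8,500. Exception (d) does not apply.
Exception (e): the registered capacity is 4,270 units, under the 4,430 units limit; a current Tier F Registration is held — every condition holds. As to paragraphs (i)–(n): (i) would limit (e) — at least one employee exceeds 30 hours/week — but (j) sets (i) aside: (j) operates against (i): the landscaping firm is classified under the construction sector. (k) is engaged (a current Annual Approval is held), but is overridden by (l): (l) operates against (k): a current General Certificate is held. (m) applies (the reference index is 758, meeting the 720 threshold), but yields to (n): (n) operates against (m): the compliance score is 31 points, below the 33 points limit. So (e) applies.

No — exception (e) applies; Devika's landscaping firm is not required to maintain a written harassment policy.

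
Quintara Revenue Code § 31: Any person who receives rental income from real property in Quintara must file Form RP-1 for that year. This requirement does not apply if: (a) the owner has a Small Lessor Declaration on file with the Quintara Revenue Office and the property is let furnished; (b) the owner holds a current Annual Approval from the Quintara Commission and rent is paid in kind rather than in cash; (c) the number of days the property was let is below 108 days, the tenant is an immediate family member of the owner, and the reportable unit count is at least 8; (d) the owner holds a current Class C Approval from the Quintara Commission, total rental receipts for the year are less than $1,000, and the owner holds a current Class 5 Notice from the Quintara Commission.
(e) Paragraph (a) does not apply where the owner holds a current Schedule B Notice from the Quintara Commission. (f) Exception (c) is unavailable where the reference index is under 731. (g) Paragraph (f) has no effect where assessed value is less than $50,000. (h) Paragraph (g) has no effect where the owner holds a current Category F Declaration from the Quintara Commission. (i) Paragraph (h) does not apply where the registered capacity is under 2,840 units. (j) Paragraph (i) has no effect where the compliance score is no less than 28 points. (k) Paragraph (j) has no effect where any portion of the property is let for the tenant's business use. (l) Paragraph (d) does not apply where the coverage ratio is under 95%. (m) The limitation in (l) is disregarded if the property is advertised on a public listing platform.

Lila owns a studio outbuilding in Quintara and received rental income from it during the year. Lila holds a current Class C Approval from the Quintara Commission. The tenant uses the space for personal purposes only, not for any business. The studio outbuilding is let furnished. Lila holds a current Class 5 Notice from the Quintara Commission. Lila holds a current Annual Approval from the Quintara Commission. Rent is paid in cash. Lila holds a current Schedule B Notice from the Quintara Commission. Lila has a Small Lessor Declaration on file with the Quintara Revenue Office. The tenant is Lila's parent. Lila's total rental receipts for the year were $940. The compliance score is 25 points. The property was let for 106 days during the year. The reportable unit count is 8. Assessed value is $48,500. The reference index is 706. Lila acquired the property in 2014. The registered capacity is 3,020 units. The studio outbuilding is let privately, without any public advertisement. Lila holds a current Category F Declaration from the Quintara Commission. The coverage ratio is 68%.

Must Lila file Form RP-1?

Yes — Lila must file Form RP-1.

All of (a)'s requirements are met (a Small Lessor Declaration is on file; the property is let furnished). But: (e) operates against (a): a current Schedule B Notice is held. (a) is therefore removed.
Exception (b) does not apply: rent is paid in cash.
Exception (c)'s conditions are all satisfied: the number of days the property was let is 106 days, below the 108 days limit; the tenant is an immediate family member; the reportable unit count is 8, meeting the 8 threshold. But applying paragraphs (f)–(k): (f) is triggered — the reference index is 706, under the 731 limit. (g) would limit (f) — assessed value is $48,500, less than the $50,000 limit — but (h) sets (g) aside: (h) operates against (g): a current Category F Declaration is held. (i), which would lift (h), is not triggered — the registered capacity is 3,020 units, not under 2,840 units. So (c) is unavailable.
All of (d)'s requirements are met (a current Class C Approval is held; total rental receipts for the year are $940, less than the $1,000 limit; a current Class 5 Notice is held). But applying paragraphs (l)–(m): (l) operates against (d): the coverage ratio is 68%, under the 95% limit. (m) is not triggered (the property is let privately without advertisement), so (l) stands. So (d) is unavailable.
Every exception is unavailable, so the rule governs.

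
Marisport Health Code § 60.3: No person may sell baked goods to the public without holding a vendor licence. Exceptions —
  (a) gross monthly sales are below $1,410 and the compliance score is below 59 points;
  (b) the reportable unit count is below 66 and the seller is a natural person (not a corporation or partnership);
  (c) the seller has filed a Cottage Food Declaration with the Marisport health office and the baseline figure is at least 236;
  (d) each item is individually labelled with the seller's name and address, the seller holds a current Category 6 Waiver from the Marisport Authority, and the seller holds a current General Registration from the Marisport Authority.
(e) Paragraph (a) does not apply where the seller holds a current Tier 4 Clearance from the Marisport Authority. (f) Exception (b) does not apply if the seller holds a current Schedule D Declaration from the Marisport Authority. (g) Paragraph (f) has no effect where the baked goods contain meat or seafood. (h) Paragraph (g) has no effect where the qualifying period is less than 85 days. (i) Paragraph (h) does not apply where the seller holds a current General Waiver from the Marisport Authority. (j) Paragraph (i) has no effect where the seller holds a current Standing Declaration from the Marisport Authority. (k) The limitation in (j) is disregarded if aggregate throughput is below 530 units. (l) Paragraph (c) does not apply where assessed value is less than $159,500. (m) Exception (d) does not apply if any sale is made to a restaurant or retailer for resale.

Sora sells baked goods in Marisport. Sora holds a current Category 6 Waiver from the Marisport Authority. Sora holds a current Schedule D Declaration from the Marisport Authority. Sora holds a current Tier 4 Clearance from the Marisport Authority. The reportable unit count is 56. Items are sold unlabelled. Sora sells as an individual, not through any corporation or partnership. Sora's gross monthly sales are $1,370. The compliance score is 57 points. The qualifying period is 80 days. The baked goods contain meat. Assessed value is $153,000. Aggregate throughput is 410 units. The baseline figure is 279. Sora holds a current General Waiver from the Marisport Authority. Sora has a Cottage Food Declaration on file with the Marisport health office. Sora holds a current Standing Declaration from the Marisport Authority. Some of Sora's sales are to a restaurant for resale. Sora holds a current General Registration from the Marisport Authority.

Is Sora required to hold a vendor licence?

Exception (a): gross monthly sales are $1,370, below the $1,410 limit; the compliance score is 57 points, below the 59 points limit — every condition holds. But applying paragraph (e): (e) is triggered — a current Tier 4 Clearance is held. Exception (a) does not apply.
Exception (b) is satisfied on its face — the reportable unit count is 56, below the 66 limit; the seller is a natural person. Applying paragraphs (f)–(k): (f) would limit (b) — a current Schedule D Declaration is held — but (g) sets (f) aside: (g) is triggered — the baked goods contain meat. (h) operates (the qualifying period is 80 days, less than the 85 days limit), but is itself disapplied by (i): (i) operates against (h): a current General Waiver is held. (j) would limit (i) — a current Standing Declaration is held — but (k) sets (j) aside: (k) operates against (j): aggregate throughput is 410 units, below the 530 units limit. Exception (b) stands.
Exception (c)'s conditions are all satisfied: a Cottage Food Declaration is on file; the baseline figure is 279, meeting the 236 threshold. But: (l) operates against (c): assessed value is $153,000, less than the $159,500 limit. (c) is therefore removed.
Exception (d) fails — items are sold unlabelled.

No — exception (b) applies; Sora is not required to hold a vendor licence.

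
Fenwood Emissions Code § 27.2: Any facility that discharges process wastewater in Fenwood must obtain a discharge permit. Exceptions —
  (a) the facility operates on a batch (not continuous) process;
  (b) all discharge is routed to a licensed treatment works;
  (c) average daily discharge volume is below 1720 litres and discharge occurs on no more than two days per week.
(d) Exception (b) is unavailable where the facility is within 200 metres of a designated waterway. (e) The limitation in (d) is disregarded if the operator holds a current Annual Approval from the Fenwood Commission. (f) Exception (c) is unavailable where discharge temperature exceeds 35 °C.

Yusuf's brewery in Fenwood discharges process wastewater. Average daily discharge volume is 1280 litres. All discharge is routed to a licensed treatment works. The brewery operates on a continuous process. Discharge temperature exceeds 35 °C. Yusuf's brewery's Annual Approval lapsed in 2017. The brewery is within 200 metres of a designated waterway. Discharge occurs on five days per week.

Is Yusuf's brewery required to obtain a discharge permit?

Yes — Yusuf's brewery must obtain a discharge permit.

Exception (a) does not apply: the facility operates on a continuous process.
Exception (b): discharge is routed to a licensed treatment works — every condition holds. But: (d) operates against (b): the brewery is within 200 m of a designated waterway. (e), which would lift (d), does not operate here — no current Annual Approval is held. So (b) is unavailable.
Exception (c) requires that discharge occurs on no more than two days per week; but discharge occurs on five days per week, so (c) is unavailable.
No exception is made out. Yusuf's brewery falls within the general rule.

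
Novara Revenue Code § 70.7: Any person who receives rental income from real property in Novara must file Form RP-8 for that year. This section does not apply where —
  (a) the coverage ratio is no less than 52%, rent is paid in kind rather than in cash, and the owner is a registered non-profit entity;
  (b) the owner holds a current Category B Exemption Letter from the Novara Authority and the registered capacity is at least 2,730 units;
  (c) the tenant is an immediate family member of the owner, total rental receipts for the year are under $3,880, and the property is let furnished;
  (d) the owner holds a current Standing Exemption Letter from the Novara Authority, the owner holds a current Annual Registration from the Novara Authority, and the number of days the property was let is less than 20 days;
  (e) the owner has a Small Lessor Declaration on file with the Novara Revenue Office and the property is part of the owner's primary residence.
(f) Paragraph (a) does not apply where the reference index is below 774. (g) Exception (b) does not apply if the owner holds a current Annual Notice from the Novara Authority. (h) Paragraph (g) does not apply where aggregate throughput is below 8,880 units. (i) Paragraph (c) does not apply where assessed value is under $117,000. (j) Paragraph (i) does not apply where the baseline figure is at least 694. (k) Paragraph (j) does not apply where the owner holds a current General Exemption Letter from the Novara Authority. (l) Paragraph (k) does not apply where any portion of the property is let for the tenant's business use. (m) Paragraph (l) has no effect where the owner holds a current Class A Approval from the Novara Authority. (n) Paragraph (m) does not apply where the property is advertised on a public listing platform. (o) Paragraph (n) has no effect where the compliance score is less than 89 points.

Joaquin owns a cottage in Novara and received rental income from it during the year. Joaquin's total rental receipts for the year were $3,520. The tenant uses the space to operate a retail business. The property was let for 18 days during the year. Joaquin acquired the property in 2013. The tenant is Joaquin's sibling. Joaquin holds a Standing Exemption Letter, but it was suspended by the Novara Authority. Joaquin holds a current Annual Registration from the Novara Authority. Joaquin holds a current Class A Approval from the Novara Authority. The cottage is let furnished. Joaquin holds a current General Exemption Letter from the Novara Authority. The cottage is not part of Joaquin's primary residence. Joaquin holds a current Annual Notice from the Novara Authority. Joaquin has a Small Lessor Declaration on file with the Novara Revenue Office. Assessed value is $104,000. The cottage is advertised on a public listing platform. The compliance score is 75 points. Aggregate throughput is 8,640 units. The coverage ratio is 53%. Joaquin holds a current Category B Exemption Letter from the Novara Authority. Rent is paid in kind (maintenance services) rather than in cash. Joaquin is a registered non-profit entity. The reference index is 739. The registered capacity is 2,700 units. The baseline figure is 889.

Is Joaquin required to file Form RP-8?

Yes — Joaquin must file Form RP-8.

Exception (a) is satisfied on its face — the coverage ratio is 53%, meeting the 52% threshold; rent is paid in kind; Joaquin is a registered non-profit. But applying paragraph (f): (f) is triggered — the reference index is 739, below the 774 limit. So (a) is unavailable.
Exception (b) fails — the registered capacity is 2,700 units, short of 2,730 units.
All of (c)'s requirements are met (the tenant is an immediate family member; total rental receipts for the year are $3,520, under the $3,880 limit; the property is let furnished). But: (i) operates — assessed value is $104,000, under the $117,000 limit. (j) operates (the baseline figure is 889, meeting the 694 threshold), but yields to (k): (k) operates — a current General Exemption Letter is held. (l) is engaged (the space is let for business use), but is itself disapplied by (m): (m) operates against (l): a current Class A Approval is held. (n) operates (the property is publicly advertised), but is displaced by (o): (o) operates against (n): the compliance score is 75 points, less than the 89 points limit. So (c) is unavailable.
Exception (d) requires that the owner holds a current Standing Exemption Letter from the Novara Authority; but the Standing Exemption Letter is not current, so (d) is unavailable.
Exception (e) fails — the cottage is not part of the primary residence.
No exception displaces § 70.7.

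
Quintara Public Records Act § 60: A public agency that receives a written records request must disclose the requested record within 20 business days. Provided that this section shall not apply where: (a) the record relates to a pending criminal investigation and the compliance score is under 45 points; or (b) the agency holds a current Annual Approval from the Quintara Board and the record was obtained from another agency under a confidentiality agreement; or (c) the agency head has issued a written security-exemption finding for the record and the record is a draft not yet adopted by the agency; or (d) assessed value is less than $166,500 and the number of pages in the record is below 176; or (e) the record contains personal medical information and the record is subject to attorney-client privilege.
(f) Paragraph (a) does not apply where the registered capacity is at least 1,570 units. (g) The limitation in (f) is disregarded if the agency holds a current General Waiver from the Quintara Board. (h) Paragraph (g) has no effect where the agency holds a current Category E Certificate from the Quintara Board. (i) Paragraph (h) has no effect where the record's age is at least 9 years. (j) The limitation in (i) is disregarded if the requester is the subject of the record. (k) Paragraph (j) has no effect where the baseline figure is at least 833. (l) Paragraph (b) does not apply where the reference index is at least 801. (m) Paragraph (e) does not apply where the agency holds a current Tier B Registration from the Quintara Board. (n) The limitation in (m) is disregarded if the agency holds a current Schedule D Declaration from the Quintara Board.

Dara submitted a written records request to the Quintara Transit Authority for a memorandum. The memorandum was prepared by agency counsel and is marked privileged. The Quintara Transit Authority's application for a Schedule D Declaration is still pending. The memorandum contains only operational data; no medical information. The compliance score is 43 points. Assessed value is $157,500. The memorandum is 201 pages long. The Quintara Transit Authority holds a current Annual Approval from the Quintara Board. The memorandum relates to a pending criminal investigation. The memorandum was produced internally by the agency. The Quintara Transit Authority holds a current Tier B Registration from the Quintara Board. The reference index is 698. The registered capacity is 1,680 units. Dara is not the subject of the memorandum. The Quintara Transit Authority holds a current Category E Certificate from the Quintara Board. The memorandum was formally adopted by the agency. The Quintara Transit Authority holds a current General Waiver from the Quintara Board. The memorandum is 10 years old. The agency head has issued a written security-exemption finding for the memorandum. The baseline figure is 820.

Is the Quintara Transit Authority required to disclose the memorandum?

Exception (a): the memorandum relates to a pending investigation; the compliance score is 43 points, under the 45 points limit — every condition holds. Applying paragraphs (f)–(k): (f) applies (the registered capacity is 1,680 units, meeting the 1,570 units threshold), but is itself disapplied by (g): (g) operates against (f): a current General Waiver is held. (h) is triggered (a current Category E Certificate is held), but yields to (i): (i) applies — the record's age is 10 years, meeting the 9 years threshold. (j), which would lift (i), is inapplicable — Dara is not the subject of the memorandum. Exception (a) stands.
Exception (b) does not apply: the memorandum was produced internally.
Exception (c) requires that the record is a draft not yet adopted by the agency; but the memorandum has been formally adopted, so (c) is unavailable.
Exception (d) does not apply: the number of pages in the record is 201, not below 176.
Exception (e) requires that the record contains personal medical information; but the memorandum contains only operational data, so (e) is unavailable.

No — exception (a) applies; the Quintara Transit Authority is not required to disclose the memorandum.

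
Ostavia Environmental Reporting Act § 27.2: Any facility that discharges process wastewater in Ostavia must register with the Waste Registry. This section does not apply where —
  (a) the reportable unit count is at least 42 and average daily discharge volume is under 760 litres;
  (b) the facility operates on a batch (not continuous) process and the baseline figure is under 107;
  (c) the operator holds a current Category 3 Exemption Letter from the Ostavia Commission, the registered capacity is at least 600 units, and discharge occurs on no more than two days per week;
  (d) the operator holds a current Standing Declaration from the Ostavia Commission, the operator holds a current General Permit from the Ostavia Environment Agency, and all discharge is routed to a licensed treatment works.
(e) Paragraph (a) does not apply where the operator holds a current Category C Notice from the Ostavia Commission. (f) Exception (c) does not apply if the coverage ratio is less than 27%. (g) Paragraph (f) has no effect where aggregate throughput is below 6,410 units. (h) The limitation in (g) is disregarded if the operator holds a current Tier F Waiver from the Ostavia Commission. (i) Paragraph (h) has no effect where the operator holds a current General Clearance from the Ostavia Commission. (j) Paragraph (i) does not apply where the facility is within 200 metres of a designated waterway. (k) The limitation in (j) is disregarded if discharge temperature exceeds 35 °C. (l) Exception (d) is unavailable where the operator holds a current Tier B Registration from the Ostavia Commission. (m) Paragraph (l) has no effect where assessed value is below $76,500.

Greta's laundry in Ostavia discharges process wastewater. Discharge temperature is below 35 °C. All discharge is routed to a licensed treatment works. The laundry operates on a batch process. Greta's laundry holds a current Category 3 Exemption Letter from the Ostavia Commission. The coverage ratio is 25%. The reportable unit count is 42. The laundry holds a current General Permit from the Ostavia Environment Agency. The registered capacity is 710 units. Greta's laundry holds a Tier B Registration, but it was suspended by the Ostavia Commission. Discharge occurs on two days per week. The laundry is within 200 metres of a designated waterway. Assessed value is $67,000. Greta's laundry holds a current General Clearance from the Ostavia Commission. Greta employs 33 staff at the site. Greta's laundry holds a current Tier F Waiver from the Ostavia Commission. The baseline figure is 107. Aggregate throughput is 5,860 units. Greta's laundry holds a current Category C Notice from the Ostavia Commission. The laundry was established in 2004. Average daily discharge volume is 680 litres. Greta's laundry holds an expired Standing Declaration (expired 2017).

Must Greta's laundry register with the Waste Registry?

Exception (a) is satisfied on its face — the reportable unit count is 42, meeting the 42 threshold; average daily discharge volume is 680 litres, under the 760 litres limit. But applying paragraph (e): (e) applies — a current Category C Notice is held. So (a) is unavailable.
Exception (b) fails — the baseline figure is 107, not under 107.
Exception (c) is satisfied on its face — a current Category 3 Exemption Letter is held; the registered capacity is 710 units, meeting the 600 units threshold; discharge occurs on no more than two days per week. But: (f) operates — the coverage ratio is 25%, less than the 27% limit. (g) is triggered (aggregate throughput is 5,860 units, below the 6,410 units limit), but yields to (h): (h) operates against (g): a current Tier F Waiver is held. (i) operates (a current General Clearance is held), but is set aside by (j): (j) operates — the laundry is within 200 m of a designated waterway. (k) is not triggered (discharge temperature is below 35 °C), so (j) stands. Exception (c) does not apply.
Exception (d) does not apply: no current Standing Declaration is held.
No exception is made out. Greta's laundry falls within the general rule.

Yes — Greta's laundry must register with the Waste Registry.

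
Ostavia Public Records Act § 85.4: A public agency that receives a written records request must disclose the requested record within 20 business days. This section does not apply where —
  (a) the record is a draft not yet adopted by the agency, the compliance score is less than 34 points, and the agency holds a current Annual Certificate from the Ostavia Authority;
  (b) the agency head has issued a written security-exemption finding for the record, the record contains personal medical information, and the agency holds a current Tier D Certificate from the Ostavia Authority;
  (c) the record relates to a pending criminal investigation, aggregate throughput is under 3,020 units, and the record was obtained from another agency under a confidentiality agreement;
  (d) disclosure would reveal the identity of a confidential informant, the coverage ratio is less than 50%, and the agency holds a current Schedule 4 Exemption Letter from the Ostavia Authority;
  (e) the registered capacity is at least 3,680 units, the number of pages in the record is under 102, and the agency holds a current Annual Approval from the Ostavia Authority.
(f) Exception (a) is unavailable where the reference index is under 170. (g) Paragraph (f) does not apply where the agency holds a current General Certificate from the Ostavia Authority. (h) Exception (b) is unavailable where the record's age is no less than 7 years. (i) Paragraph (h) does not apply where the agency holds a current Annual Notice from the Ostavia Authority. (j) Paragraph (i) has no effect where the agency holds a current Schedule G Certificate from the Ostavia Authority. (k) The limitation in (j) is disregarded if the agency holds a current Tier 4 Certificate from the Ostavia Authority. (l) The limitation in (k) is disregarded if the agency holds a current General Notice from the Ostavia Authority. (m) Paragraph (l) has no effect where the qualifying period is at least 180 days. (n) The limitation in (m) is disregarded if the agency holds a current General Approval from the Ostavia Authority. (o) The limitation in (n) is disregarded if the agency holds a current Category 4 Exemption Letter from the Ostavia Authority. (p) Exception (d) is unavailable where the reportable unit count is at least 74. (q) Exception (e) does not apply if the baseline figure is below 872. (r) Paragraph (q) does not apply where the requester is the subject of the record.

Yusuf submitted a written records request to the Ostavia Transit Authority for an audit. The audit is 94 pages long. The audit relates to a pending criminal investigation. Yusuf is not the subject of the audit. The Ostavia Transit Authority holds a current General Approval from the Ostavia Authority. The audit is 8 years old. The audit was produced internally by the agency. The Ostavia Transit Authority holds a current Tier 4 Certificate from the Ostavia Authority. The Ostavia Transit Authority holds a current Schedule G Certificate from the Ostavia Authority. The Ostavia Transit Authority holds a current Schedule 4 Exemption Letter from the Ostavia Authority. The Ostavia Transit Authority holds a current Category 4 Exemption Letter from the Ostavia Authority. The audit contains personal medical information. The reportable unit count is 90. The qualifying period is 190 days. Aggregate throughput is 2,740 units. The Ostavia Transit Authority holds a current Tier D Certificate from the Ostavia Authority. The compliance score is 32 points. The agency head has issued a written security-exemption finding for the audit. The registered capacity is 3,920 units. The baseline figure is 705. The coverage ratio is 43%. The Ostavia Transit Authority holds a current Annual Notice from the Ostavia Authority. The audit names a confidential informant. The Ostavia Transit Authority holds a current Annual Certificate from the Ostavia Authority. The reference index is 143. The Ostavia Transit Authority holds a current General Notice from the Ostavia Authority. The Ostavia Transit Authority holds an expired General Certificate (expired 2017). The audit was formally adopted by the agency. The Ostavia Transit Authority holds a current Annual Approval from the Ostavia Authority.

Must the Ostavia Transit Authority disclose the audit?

No — exception (b) applies; the Ostavia Transit Authority is not required to disclose the audit.

Exception (a) requires that the record is a draft not yet adopted by the agency; but the audit has been formally adopted, so (a) is unavailable.
All of (b)'s requirements are met (a written security-exemption finding has been issued; the audit contains personal medical information; a current Tier D Certificate is held). Considering the limiting provisions: (h) operates (the record's age is 8 years, meeting the 7 years threshold), but yields to (i): (i) operates against (h): a current Annual Notice is held. (j) would limit (i) — a current Schedule G Certificate is held — but (k) sets (j) aside: (k) operates against (j): a current Tier 4 Certificate is held. (l) is triggered (a current General Notice is held), but is overridden by (m): (m) is triggered — the qualifying period is 190 days, meeting the 180 days threshold. (n) would limit (m) — a current General Approval is held — but (o) sets (n) aside: (o) operates against (n): a current Category 4 Exemption Letter is held. (b) remains available.
Exception (c) fails — the audit was produced internally.
Exception (d)'s conditions are all satisfied: the audit names a confidential informant; the coverage ratio is 43%, less than the 50% limit; a current Schedule 4 Exemption Letter is held. Turning to paragraph (p): (p) operates against (d): the reportable unit count is 90, meeting the 74 threshold. Exception (d) does not apply.
Exception (e) is satisfied on its face — the registered capacity is 3,920 units, meeting the 3,680 units threshold; the number of pages in the record is 94, under the 102 limit; a current Annual Approval is held. Turning to paragraphs (q)–(r): (q) applies — the baseline figure is 705, below the 872 limit. (r), which would lift (q), does not operate here — Yusuf is not the subject of the audit. So (e) is unavailable.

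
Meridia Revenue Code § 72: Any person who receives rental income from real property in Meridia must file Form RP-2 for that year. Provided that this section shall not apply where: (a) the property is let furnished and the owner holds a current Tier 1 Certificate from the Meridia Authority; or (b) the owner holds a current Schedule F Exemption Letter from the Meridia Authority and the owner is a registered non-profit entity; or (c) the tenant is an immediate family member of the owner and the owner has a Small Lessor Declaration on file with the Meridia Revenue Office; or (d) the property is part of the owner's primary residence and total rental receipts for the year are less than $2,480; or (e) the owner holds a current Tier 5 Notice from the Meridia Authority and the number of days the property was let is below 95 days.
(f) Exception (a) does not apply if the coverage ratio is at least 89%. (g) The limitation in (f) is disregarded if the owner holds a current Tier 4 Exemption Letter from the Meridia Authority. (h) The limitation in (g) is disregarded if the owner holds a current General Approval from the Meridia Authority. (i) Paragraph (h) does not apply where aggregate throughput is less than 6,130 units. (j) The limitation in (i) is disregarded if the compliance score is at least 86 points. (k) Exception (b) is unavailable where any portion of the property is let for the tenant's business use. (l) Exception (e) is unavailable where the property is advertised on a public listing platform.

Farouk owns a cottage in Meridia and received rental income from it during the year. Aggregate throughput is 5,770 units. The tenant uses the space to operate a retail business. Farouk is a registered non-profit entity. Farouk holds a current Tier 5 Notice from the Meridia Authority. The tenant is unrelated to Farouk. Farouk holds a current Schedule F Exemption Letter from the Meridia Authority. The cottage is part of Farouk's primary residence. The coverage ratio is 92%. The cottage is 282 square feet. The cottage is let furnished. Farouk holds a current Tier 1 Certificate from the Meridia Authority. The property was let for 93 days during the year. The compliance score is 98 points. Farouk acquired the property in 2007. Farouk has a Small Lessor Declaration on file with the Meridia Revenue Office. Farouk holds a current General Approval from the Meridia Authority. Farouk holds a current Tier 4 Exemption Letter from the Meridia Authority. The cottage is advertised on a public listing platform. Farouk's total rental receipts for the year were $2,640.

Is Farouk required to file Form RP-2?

Exception (a) is satisfied on its face — the property is let furnished; a current Tier 1 Certificate is held. Turning to paragraphs (f)–(j): (f) is triggered — the coverage ratio is 92%, meeting the 89% threshold. (g) would limit (f) — a current Tier 4 Exemption Letter is held — but (h) sets (g) aside: (h) is engaged — a current General Approval is held. (i) would limit (h) — aggregate throughput is 5,770 units, less than the 6,130 units limit — but (j) sets (i) aside: (j) operates against (i): the compliance score is 98 points, meeting the 86 points threshold. So (a) is unavailable.
Exception (b): a current Schedule F Exemption Letter is held; Farouk is a registered non-profit — every condition holds. However, paragraph (k) must be considered: (k) operates against (b): the space is let for business use. (b) is therefore removed.
Exception (c) requires that the tenant is an immediate family member of the owner; but the tenant is unrelated to the owner, so (c) is unavailable.
Exception (d) requires that total rental receipts for the year are less than $2,480; but total rental receipts for the year are $2,640, not less than $2,480, so (d) is unavailable.
Exception (e) is satisfied on its face — a current Tier 5 Notice is held; the number of days the property was let is 93 days, below the 95 days limit. But: (l) is triggered — the property is publicly advertised. (e) is therefore removed.
No exception is made out. Farouk falls within the general rule.

Yes — Farouk must file Form RP-2.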